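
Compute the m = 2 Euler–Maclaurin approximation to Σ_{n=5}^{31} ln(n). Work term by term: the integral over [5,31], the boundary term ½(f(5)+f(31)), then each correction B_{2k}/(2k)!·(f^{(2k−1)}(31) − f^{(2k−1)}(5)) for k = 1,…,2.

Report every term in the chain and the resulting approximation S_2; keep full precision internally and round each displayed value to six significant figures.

S_2 ≈ 74.9142

∫_5^31 ln(x) dx evaluates to 72.4064.
Boundary: ½(f(5) + f(31)) = ½(1.60944 + 3.43399) = 2.52171.
Integral + boundary = 74.9281.
k=1: B_{2}/(2)! × [f^{(1)}(31) − f^{(1)}(5)] = 1/12 × (0.0322581 − 0.200000) = -0.0139785.
Running total after k=1: 74.9141.
k=2: B_{4}/(4)! × [f^{(3)}(31) − f^{(3)}(5)] = −1/720 × (6.71344e-05 − 0.0160000) = 2.21290e-05.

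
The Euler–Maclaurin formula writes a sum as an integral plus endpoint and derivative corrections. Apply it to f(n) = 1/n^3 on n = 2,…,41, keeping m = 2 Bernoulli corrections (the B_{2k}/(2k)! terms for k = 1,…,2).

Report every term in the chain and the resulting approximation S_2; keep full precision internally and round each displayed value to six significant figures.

S_2 ≈ 0.201533

∫_2^41 1/x^3 dx evaluates to 0.124703.
Endpoint term: (f(2) + f(41))/2 = (0.125000 + 1.45094e-05)/2 = 0.0625073.
Running total after boundary: 0.187210.
Order-1 term: 1/12 · (-1.06166e-06 − (-0.187500)) = 0.0156249.
Running total after k=1: 0.202835.
Order-2 term: −1/720 · (-1.26313e-08 − (-0.937500)) = -0.00130208.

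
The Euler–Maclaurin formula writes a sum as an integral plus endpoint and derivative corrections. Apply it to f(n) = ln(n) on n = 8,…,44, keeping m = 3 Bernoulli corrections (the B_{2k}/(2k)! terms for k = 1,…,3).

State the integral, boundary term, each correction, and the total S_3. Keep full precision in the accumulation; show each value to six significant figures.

S_3 ≈ 116.792

Integral: ∫_8^44 ln(x) dx = 113.869.
Boundary: ½(f(8) + f(44)) = ½(2.07944 + 3.78419) = 2.93182.
Running total after boundary: 116.801.
Correction k=1: B_{2}/2! · (f^{(1)}(44) − f^{(1)}(8)) = 1/12 · (0.0227273 − 0.125000) = -0.00852273.
Partial sum through k=1: 116.792.
Correction k=2: B_{4}/4! · (f^{(3)}(44) − f^{(3)}(8)) = −1/720 · (2.34786e-05 − 0.00390625) = 5.39274e-06.
Partial sum through k=2: 116.792.
Correction k=3: B_{6}/6! · (f^{(5)}(44) − f^{(5)}(8)) = 1/30240 · (1.45528e-07 − 0.000732422) = -2.42155e-08.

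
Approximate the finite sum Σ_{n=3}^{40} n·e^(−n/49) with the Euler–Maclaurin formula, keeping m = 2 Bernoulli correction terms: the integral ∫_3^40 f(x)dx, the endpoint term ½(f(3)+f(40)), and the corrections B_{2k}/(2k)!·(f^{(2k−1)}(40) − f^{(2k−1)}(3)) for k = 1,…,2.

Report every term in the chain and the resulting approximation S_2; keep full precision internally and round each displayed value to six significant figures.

∫_3^40 x·e^(−x/49) dx evaluates to 468.888.
½[f(3) + f(40)] = ½[2.82184 + 17.6821] = 10.2520.
Integral + boundary = 479.140.
k=1: B_{2}/(2)! × [f^{(1)}(40) − f^{(1)}(3)] = 1/12 × (0.0811933 − 0.883024) = -0.0668192.
After k=1: 479.074.
k=2: B_{4}/(4)! × [f^{(3)}(40) − f^{(3)}(3)] = −1/720 × (0.000402040 − 0.00115129) = 1.04063e-06.

S_2 ≈ 479.074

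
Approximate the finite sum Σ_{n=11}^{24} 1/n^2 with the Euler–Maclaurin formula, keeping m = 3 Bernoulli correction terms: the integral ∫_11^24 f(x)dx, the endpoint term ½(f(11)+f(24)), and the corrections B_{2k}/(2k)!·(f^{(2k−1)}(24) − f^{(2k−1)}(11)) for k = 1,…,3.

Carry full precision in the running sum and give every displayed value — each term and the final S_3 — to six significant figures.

Integral: ∫_11^24 1/x^2 dx = 0.0492424.
Boundary: ½(f(11) + f(24)) = ½(0.00826446 + 0.00173611) = 0.00500029.
Integral + boundary = 0.0542427.
k=1: B_{2}/(2)! × [f^{(1)}(24) − f^{(1)}(11)] = 1/12 × (-0.000144676 − (-0.00150263)) = 0.000113163.
Partial sum through k=1: 0.0543559.
k=2: B_{4}/(4)! × [f^{(3)}(24) − f^{(3)}(11)] = −1/720 × (-3.01408e-06 − (-0.000149021)) = -2.02788e-07.
Partial sum through k=2: 0.0543557.
k=3: B_{6}/(6)! × [f^{(5)}(24) − f^{(5)}(11)] = 1/30240 × (-1.56983e-07 − (-3.69474e-05)) = 1.21661e-09.

S_3 ≈ 0.0543557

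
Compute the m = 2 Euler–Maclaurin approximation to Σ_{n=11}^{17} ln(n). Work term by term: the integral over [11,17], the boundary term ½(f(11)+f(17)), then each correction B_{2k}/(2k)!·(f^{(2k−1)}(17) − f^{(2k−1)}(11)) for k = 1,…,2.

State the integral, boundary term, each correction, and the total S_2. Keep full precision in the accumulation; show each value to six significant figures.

The integral term ∫_11^17 ln(x) dx = 15.7878.
Boundary: ½(f(11) + f(17)) = ½(2.39790 + 2.83321) = 2.61555.
Running total after boundary: 18.4033.
k=1: B_{2}/(2)! × [f^{(1)}(17) − f^{(1)}(11)] = 1/12 × (0.0588235 − 0.0909091) = -0.00267380.
Running total after k=1: 18.4007.
k=2: B_{4}/(4)! × [f^{(3)}(17) − f^{(3)}(11)] = −1/720 × (0.000407083 − 0.00150263) = 1.52159e-06.

S_2 ≈ 18.4007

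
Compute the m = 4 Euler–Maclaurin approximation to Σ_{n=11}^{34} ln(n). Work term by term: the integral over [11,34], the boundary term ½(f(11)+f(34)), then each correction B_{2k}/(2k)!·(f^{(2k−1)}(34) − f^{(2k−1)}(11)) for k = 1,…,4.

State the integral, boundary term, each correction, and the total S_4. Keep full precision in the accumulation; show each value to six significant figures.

∫_11^34 ln(x) dx evaluates to 70.5194.
½[f(11) + f(34)] = ½[2.39790 + 3.52636] = 2.96213.
Running total after boundary: 73.4815.
Correction k=1: B_{2}/2! · (f^{(1)}(34) − f^{(1)}(11)) = 1/12 · (0.0294118 − 0.0909091) = -0.00512478.
Partial sum through k=1: 73.4764.
Correction k=2: B_{4}/4! · (f^{(3)}(34) − f^{(3)}(11)) = −1/720 · (5.08854e-05 − 0.00150263) = 2.01631e-06.
Partial sum through k=2: 73.4764.
Correction k=3: B_{6}/6! · (f^{(5)}(34) − f^{(5)}(11)) = 1/30240 · (5.28222e-07 − 0.000149021) = -4.91048e-09.
Partial sum through k=3: 73.4764.
Correction k=4: B_{8}/8! · (f^{(7)}(34) − f^{(7)}(11)) = −1/1209600 · (1.37082e-08 − 3.69474e-05) = 3.05338e-11.

S_4 ≈ 73.4764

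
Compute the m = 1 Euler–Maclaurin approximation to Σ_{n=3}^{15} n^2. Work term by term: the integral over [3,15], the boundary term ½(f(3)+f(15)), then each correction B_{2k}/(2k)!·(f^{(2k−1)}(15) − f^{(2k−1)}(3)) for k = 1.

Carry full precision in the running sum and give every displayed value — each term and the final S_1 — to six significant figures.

S_1 ≈ 1235.00

The integral term ∫_3^15 x^2 dx = 1116.00.
Boundary: ½(f(3) + f(15)) = ½(9.00000 + 225.000) = 117.000.
Integral + boundary = 1233.00.
Correction k=1: B_{2}/2! · (f^{(1)}(15) − f^{(1)}(3)) = 1/12 · (30.0000 − 6.00000) = 2.00000.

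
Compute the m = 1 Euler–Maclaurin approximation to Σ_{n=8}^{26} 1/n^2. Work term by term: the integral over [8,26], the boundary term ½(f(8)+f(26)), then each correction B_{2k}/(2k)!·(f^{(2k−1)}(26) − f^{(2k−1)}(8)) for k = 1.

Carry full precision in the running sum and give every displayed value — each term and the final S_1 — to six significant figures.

∫_8^26 1/x^2 dx evaluates to 0.0865385.
½[f(8) + f(26)] = ½[0.0156250 + 0.00147929] = 0.00855214.
So far: 0.0950906.
Order-1 term: 1/12 · (-0.000113792 − (-0.00390625)) = 0.000316038.

S_1 ≈ 0.0954066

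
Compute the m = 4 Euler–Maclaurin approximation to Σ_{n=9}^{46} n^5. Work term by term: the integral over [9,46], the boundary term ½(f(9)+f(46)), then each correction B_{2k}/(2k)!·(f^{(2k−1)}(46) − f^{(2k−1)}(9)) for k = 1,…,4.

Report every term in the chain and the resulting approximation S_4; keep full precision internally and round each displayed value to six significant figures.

∫_9^46 x^5 dx evaluates to 1.57896e+09.
Boundary: ½(f(9) + f(46)) = ½(59049.0 + 2.05963e+08) = 1.03011e+08.
Running total after boundary: 1.68197e+09.
k=1: B_{2}/(2)! × [f^{(1)}(46) − f^{(1)}(9)] = 1/12 × (2.23873e+07 − 32805.0) = 1.86287e+06.
After k=1: 1.68383e+09.
k=2: B_{4}/(4)! × [f^{(3)}(46) − f^{(3)}(9)] = −1/720 × (126960 − 4860.00) = -169.583.
After k=2: 1.68383e+09.
k=3: B_{6}/(6)! × [f^{(5)}(46) − f^{(5)}(9)] = 1/30240 × (120.000 − 120.000) = 0.00000.
After k=3: 1.68383e+09.
k=4: B_{8}/(8)! × [f^{(7)}(46) − f^{(7)}(9)] = −1/1209600 × (0.00000 − 0.00000) = 0.00000.

S_4 ≈ 1.68383e+09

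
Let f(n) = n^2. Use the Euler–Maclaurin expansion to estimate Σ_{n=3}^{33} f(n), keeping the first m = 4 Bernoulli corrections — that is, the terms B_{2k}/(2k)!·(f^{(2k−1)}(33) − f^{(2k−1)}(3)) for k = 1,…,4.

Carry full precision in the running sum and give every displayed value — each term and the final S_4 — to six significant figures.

∫_3^33 x^2 dx evaluates to 11970.0.
Boundary: ½(f(3) + f(33)) = ½(9.00000 + 1089.00) = 549.000.
So far: 12519.0.
k=1: B_{2}/(2)! × [f^{(1)}(33) − f^{(1)}(3)] = 1/12 × (66.0000 − 6.00000) = 5.00000.
After k=1: 12524.0.
k=2: B_{4}/(4)! × [f^{(3)}(33) − f^{(3)}(3)] = −1/720 × (0.00000 − 0.00000) = 0.00000.
After k=2: 12524.0.
k=3: B_{6}/(6)! × [f^{(5)}(33) − f^{(5)}(3)] = 1/30240 × (0.00000 − 0.00000) = 0.00000.
After k=3: 12524.0.
k=4: B_{8}/(8)! × [f^{(7)}(33) − f^{(7)}(3)] = −1/1209600 × (0.00000 − 0.00000) = 0.00000.

S_4 ≈ 12524.0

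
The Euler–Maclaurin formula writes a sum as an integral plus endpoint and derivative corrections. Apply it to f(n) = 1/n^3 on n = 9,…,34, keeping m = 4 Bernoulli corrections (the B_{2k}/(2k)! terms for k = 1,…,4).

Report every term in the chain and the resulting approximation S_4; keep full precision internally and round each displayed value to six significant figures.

S_4 ≈ 0.00647667

Integral: ∫_9^34 1/x^3 dx = 0.00574031.
Boundary: ½(f(9) + f(34)) = ½(0.00137174 + 2.54427e-05) = 0.000698592.
So far: 0.00643891.
k=1: B_{2}/(2)! × [f^{(1)}(34) − f^{(1)}(9)] = 1/12 × (-2.24494e-06 − (-0.000457247)) = 3.79169e-05.
Partial sum through k=1: 0.00647682.
k=2: B_{4}/(4)! × [f^{(3)}(34) − f^{(3)}(9)] = −1/720 × (-3.88399e-08 − (-0.000112901)) = -1.56752e-07.
Partial sum through k=2: 0.00647667.
k=3: B_{6}/(6)! × [f^{(5)}(34) − f^{(5)}(9)] = 1/30240 × (-1.41114e-09 − (-5.85410e-05)) = 1.93583e-09.
Partial sum through k=3: 0.00647667.
k=4: B_{8}/(8)! × [f^{(7)}(34) − f^{(7)}(9)] = −1/1209600 × (-8.78909e-11 − (-5.20365e-05)) = -4.30195e-11.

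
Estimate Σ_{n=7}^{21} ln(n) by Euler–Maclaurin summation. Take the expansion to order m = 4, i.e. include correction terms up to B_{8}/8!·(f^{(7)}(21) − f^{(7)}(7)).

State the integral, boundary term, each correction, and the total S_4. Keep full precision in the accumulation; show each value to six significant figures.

∫_7^21 ln(x) dx evaluates to 36.3136.
Endpoint term: (f(7) + f(21))/2 = (1.94591 + 3.04452)/2 = 2.49522.
Integral + boundary = 38.8088.
k=1: B_{2}/(2)! × [f^{(1)}(21) − f^{(1)}(7)] = 1/12 × (0.0476190 − 0.142857) = -0.00793651.
Running total after k=1: 38.8009.
k=2: B_{4}/(4)! × [f^{(3)}(21) − f^{(3)}(7)] = −1/720 × (0.000215959 − 0.00583090) = 7.79853e-06.
Running total after k=2: 38.8009.
k=3: B_{6}/(6)! × [f^{(5)}(21) − f^{(5)}(7)] = 1/30240 × (5.87645e-06 − 0.00142798) = -4.70271e-08.
Running total after k=3: 38.8009.
k=4: B_{8}/(8)! × [f^{(7)}(21) − f^{(7)}(7)] = −1/1209600 × (3.99758e-07 − 0.000874271) = 7.22447e-10.

S_4 ≈ 38.8009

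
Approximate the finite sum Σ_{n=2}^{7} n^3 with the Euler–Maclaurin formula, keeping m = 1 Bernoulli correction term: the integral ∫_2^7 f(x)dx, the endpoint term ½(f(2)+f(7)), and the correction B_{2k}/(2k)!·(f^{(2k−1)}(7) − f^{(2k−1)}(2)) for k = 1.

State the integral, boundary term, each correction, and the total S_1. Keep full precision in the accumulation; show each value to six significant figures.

The integral term ∫_2^7 x^3 dx = 596.250.
½[f(2) + f(7)] = ½[8.00000 + 343.000] = 175.500.
So far: 771.750.
Order-1 term: 1/12 · (147.000 − 12.0000) = 11.2500.

S_1 ≈ 783.000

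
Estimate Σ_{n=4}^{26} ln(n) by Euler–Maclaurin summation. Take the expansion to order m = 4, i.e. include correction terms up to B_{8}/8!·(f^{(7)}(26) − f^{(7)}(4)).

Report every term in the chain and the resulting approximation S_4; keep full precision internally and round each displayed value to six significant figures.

S_4 ≈ 59.4699

∫_4^26 ln(x) dx evaluates to 57.1653.
Endpoint term: (f(4) + f(26))/2 = (1.38629 + 3.25810)/2 = 2.32220.
Running total after boundary: 59.4875.
Order-1 term: 1/12 · (0.0384615 − 0.250000) = -0.0176282.
Running total after k=1: 59.4699.
Order-2 term: −1/720 · (0.000113792 − 0.0312500) = 4.32447e-05.
Running total after k=2: 59.4699.
Order-3 term: 1/30240 · (2.01997e-06 − 0.0234375) = -7.74983e-07.
Running total after k=3: 59.4699.
Order-4 term: −1/1209600 · (8.96436e-08 − 0.0439453) = 3.63304e-08.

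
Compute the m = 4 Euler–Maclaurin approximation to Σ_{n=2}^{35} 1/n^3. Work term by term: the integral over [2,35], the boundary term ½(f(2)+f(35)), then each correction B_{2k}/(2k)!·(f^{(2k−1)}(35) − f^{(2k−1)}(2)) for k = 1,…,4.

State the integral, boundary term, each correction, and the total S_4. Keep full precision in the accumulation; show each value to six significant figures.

S_4 ≈ 0.201605

The integral term ∫_2^35 1/x^3 dx = 0.124592.
Boundary: ½(f(2) + f(35)) = ½(0.125000 + 2.33236e-05) = 0.0625117.
Integral + boundary = 0.187103.
Correction k=1: B_{2}/2! · (f^{(1)}(35) − f^{(1)}(2)) = 1/12 · (-1.99917e-06 − (-0.187500)) = 0.0156248.
After k=1: 0.202728.
Correction k=2: B_{4}/4! · (f^{(3)}(35) − f^{(3)}(2)) = −1/720 · (-3.26395e-08 − (-0.937500)) = -0.00130208.
After k=2: 0.201426.
Correction k=3: B_{6}/6! · (f^{(5)}(35) − f^{(5)}(2)) = 1/30240 · (-1.11907e-09 − (-9.84375)) = 0.000325521.
After k=3: 0.201752.
Correction k=4: B_{8}/8! · (f^{(7)}(35) − f^{(7)}(2)) = −1/1209600 · (-6.57737e-11 − (-177.188)) = -0.000146484.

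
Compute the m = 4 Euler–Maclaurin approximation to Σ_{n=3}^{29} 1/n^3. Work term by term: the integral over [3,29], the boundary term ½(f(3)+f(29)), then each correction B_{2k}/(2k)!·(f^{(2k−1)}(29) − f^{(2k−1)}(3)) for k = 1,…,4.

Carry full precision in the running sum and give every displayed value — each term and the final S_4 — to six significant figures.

The integral term ∫_3^29 1/x^3 dx = 0.0549610.
½[f(3) + f(29)] = ½[0.0370370 + 4.10021e-05] = 0.0185390.
Running total after boundary: 0.0735000.
Order-1 term: 1/12 · (-4.24160e-06 − (-0.0370370)) = 0.00308607.
After k=1: 0.0765861.
Order-2 term: −1/720 · (-1.00870e-07 − (-0.0823045)) = -0.000114312.
After k=2: 0.0764718.
Order-3 term: 1/30240 · (-5.03752e-09 − (-0.384088)) = 1.27013e-05.
After k=3: 0.0764845.
Order-4 term: −1/1209600 · (-4.31274e-10 − (-3.07270)) = -2.54026e-06.

S_4 ≈ 0.0764820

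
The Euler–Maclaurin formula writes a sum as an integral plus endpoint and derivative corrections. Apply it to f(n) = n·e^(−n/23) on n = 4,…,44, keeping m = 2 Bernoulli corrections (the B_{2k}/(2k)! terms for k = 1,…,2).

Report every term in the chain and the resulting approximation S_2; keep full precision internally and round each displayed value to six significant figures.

Integral: ∫_4^44 x·e^(−x/23) dx = 294.371.
Endpoint term: (f(4) + f(44))/2 = (3.36148 + 6.49574)/2 = 4.92861.
Running total after boundary: 299.300.
Correction k=1: B_{2}/2! · (f^{(1)}(44) − f^{(1)}(4)) = 1/12 · (-0.134793 − 0.694219) = -0.0690843.
Running total after k=1: 299.231.
Correction k=2: B_{4}/4! · (f^{(3)}(44) − f^{(3)}(4)) = −1/720 · (0.000303342 − 0.00448952) = 5.81414e-06.

S_2 ≈ 299.231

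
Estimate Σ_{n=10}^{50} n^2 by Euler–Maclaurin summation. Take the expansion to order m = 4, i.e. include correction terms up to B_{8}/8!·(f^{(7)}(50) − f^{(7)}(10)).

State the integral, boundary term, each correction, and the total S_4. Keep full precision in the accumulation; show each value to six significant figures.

S_4 ≈ 42640.0

∫_10^50 x^2 dx evaluates to 41333.3.
Boundary: ½(f(10) + f(50)) = ½(100.000 + 2500.00) = 1300.00.
Integral + boundary = 42633.3.
Correction k=1: B_{2}/2! · (f^{(1)}(50) − f^{(1)}(10)) = 1/12 · (100.000 − 20.0000) = 6.66667.
Partial sum through k=1: 42640.0.
Correction k=2: B_{4}/4! · (f^{(3)}(50) − f^{(3)}(10)) = −1/720 · (0.00000 − 0.00000) = 0.00000.
Partial sum through k=2: 42640.0.
Correction k=3: B_{6}/6! · (f^{(5)}(50) − f^{(5)}(10)) = 1/30240 · (0.00000 − 0.00000) = 0.00000.
Partial sum through k=3: 42640.0.
Correction k=4: B_{8}/8! · (f^{(7)}(50) − f^{(7)}(10)) = −1/1209600 · (0.00000 − 0.00000) = 0.00000.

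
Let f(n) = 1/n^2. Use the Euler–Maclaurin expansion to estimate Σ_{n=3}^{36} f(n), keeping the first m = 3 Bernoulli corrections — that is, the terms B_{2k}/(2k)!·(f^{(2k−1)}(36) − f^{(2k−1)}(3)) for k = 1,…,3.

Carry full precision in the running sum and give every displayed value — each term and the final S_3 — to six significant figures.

The integral term ∫_3^36 1/x^2 dx = 0.305556.
Boundary: ½(f(3) + f(36)) = ½(0.111111 + 0.000771605) = 0.0559414.
Integral + boundary = 0.361497.
Order-1 term: 1/12 · (-4.28669e-05 − (-0.0740741)) = 0.00616927.
Running total after k=1: 0.367666.
Order-2 term: −1/720 · (-3.96916e-07 − (-0.0987654)) = -0.000137174.
Running total after k=2: 0.367529.
Order-3 term: 1/30240 · (-9.18787e-09 − (-0.329218)) = 1.08868e-05.

S_3 ≈ 0.367540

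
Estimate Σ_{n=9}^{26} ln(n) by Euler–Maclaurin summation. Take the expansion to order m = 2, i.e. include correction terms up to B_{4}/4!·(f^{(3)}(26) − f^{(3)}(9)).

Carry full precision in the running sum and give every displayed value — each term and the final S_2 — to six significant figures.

Integral: ∫_9^26 ln(x) dx = 47.9355.
½[f(9) + f(26)] = ½[2.19722 + 3.25810] = 2.72766.
So far: 50.6631.
Correction k=1: B_{2}/2! · (f^{(1)}(26) − f^{(1)}(9)) = 1/12 · (0.0384615 − 0.111111) = -0.00605413.
Running total after k=1: 50.6571.
Correction k=2: B_{4}/4! · (f^{(3)}(26) − f^{(3)}(9)) = −1/720 · (0.000113792 − 0.00274348) = 3.65235e-06.

S_2 ≈ 50.6571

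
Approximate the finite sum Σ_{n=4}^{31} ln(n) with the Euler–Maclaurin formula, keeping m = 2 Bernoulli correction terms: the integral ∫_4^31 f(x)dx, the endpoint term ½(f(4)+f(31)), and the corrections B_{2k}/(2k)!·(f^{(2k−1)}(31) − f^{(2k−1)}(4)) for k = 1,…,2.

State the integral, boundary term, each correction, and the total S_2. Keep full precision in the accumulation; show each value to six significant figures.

S_2 ≈ 76.3005

∫_4^31 ln(x) dx evaluates to 73.9084.
Endpoint term: (f(4) + f(31))/2 = (1.38629 + 3.43399)/2 = 2.41014.
Integral + boundary = 76.3186.
k=1: B_{2}/(2)! × [f^{(1)}(31) − f^{(1)}(4)] = 1/12 × (0.0322581 − 0.250000) = -0.0181452.
After k=1: 76.3004.
k=2: B_{4}/(4)! × [f^{(3)}(31) − f^{(3)}(4)] = −1/720 × (6.71344e-05 − 0.0312500) = 4.33095e-05.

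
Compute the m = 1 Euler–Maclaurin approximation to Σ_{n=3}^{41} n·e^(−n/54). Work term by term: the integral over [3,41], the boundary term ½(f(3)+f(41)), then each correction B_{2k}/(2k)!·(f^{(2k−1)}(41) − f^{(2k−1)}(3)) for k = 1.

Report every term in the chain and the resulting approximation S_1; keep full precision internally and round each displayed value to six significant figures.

S_1 ≈ 521.705

∫_3^41 x·e^(−x/54) dx evaluates to 510.757.
½[f(3) + f(41)] = ½[2.83788 + 19.1885] = 11.0132.
So far: 521.770.
k=1: B_{2}/(2)! × [f^{(1)}(41) − f^{(1)}(3)] = 1/12 × (0.112670 − 0.893406) = -0.0650614.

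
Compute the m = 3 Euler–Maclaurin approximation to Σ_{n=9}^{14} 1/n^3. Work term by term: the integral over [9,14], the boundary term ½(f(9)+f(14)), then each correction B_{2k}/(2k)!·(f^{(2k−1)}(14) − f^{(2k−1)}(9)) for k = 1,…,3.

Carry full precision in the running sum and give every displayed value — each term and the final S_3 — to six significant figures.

The integral term ∫_9^14 1/x^3 dx = 0.00362182.
Boundary: ½(f(9) + f(14)) = ½(0.00137174 + 0.000364431) = 0.000868087.
Running total after boundary: 0.00448991.
k=1: B_{2}/(2)! × [f^{(1)}(14) − f^{(1)}(9)] = 1/12 × (-7.80925e-05 − (-0.000457247)) = 3.15962e-05.
Running total after k=1: 0.00452150.
k=2: B_{4}/(4)! × [f^{(3)}(14) − f^{(3)}(9)] = −1/720 × (-7.96862e-06 − (-0.000112901)) = -1.45739e-07.
Running total after k=2: 0.00452136.
k=3: B_{6}/(6)! × [f^{(5)}(14) − f^{(5)}(9)] = 1/30240 × (-1.70756e-06 − (-5.85410e-05)) = 1.87941e-09.

S_3 ≈ 0.00452136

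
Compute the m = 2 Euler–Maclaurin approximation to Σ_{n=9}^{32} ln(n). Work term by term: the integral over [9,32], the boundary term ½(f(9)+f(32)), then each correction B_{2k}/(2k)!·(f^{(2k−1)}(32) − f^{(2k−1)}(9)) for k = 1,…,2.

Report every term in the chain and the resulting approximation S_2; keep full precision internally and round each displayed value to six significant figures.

The integral term ∫_9^32 ln(x) dx = 68.1285.
Boundary: ½(f(9) + f(32)) = ½(2.19722 + 3.46574) = 2.83148.
Running total after boundary: 70.9600.
Order-1 term: 1/12 · (0.0312500 − 0.111111) = -0.00665509.
Running total after k=1: 70.9534.
Order-2 term: −1/720 · (6.10352e-05 − 0.00274348) = 3.72562e-06.

S_2 ≈ 70.9534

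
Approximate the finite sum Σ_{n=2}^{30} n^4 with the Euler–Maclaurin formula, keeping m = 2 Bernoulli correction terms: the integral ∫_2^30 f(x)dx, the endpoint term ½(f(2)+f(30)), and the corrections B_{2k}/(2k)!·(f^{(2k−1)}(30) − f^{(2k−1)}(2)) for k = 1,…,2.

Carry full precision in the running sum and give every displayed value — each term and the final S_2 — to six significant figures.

S_2 ≈ 5.27400e+06

Integral: ∫_2^30 x^4 dx = 4.85999e+06.
Endpoint term: (f(2) + f(30))/2 = (16.0000 + 810000)/2 = 405008.
So far: 5.26500e+06.
k=1: B_{2}/(2)! × [f^{(1)}(30) − f^{(1)}(2)] = 1/12 × (108000 − 32.0000) = 8997.33.
After k=1: 5.27400e+06.
k=2: B_{4}/(4)! × [f^{(3)}(30) − f^{(3)}(2)] = −1/720 × (720.000 − 48.0000) = -0.933333.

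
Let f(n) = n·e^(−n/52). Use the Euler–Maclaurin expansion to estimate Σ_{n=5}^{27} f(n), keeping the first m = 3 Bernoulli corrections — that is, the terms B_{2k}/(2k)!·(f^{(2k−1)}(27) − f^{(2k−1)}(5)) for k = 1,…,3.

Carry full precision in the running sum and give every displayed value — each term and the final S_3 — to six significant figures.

S_3 ≈ 258.362

∫_5^27 x·e^(−x/52) dx evaluates to 248.103.
Boundary: ½(f(5) + f(27)) = ½(4.54162 + 16.0644) = 10.3030.
Running total after boundary: 258.406.
Order-1 term: 1/12 · (0.286047 − 0.820985) = -0.0445782.
Running total after k=1: 258.362.
Order-2 term: −1/720 · (0.000545859 − 0.000975456) = 5.96663e-07.
Running total after k=2: 258.362.
Order-3 term: 1/30240 · (3.64620e-07 − 6.09206e-07) = -8.08818e-12.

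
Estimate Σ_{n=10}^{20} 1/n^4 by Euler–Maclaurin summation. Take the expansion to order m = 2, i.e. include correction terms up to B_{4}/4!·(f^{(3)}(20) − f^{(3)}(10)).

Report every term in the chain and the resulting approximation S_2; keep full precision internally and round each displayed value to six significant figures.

S_2 ≈ 0.000348004

Integral: ∫_10^20 1/x^4 dx = 0.000291667.
½[f(10) + f(20)] = ½[0.000100000 + 6.25000e-06] = 5.31250e-05.
So far: 0.000344792.
Order-1 term: 1/12 · (-1.25000e-06 − (-4.00000e-05)) = 3.22917e-06.
After k=1: 0.000348021.
Order-2 term: −1/720 · (-9.37500e-08 − (-1.20000e-05)) = -1.65365e-08.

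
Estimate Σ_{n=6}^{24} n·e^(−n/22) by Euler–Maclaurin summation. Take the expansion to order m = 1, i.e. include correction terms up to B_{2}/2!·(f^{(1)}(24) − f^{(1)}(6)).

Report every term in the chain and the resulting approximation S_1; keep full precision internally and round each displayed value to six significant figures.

S_1 ≈ 135.285

Integral: ∫_6^24 x·e^(−x/22) dx = 129.019.
½[f(6) + f(24)] = ½[4.56780 + 8.06186] = 6.31483.
Running total after boundary: 135.334.
Order-1 term: 1/12 · (-0.0305374 − 0.553673) = -0.0486842.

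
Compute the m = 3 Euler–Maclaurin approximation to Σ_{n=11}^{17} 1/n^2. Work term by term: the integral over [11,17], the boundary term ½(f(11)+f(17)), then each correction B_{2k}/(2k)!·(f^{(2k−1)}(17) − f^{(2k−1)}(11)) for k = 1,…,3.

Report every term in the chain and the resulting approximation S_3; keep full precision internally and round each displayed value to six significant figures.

∫_11^17 1/x^2 dx evaluates to 0.0320856.
Endpoint term: (f(11) + f(17))/2 = (0.00826446 + 0.00346021)/2 = 0.00586234.
Running total after boundary: 0.0379479.
k=1: B_{2}/(2)! × [f^{(1)}(17) − f^{(1)}(11)] = 1/12 × (-0.000407083 − (-0.00150263)) = 9.12955e-05.
After k=1: 0.0380392.
k=2: B_{4}/(4)! × [f^{(3)}(17) − f^{(3)}(11)] = −1/720 × (-1.69031e-05 − (-0.000149021)) = -1.83497e-07.
After k=2: 0.0380390.
k=3: B_{6}/(6)! × [f^{(5)}(17) − f^{(5)}(11)] = 1/30240 × (-1.75465e-06 − (-3.69474e-05)) = 1.16378e-09.

S_3 ≈ 0.0380390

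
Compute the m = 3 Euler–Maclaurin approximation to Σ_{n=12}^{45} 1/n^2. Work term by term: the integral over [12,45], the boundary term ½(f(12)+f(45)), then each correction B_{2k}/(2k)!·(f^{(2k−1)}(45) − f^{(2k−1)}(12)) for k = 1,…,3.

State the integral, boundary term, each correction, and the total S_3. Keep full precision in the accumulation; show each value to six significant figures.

The integral term ∫_12^45 1/x^2 dx = 0.0611111.
Endpoint term: (f(12) + f(45))/2 = (0.00694444 + 0.000493827)/2 = 0.00371914.
Running total after boundary: 0.0648302.
Correction k=1: B_{2}/2! · (f^{(1)}(45) − f^{(1)}(12)) = 1/12 · (-2.19479e-05 − (-0.00115741)) = 9.46216e-05.
After k=1: 0.0649249.
Correction k=2: B_{4}/4! · (f^{(3)}(45) − f^{(3)}(12)) = −1/720 · (-1.30061e-07 − (-9.64506e-05)) = -1.33779e-07.
After k=2: 0.0649247.
Correction k=3: B_{6}/6! · (f^{(5)}(45) − f^{(5)}(12)) = 1/30240 · (-1.92684e-09 − (-2.00939e-05)) = 6.64416e-10.

S_3 ≈ 0.0649247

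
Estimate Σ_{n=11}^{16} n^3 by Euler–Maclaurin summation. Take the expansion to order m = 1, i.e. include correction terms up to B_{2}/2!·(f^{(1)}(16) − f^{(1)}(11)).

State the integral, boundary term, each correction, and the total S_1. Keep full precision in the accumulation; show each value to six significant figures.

The integral term ∫_11^16 x^3 dx = 12723.8.
Boundary: ½(f(11) + f(16)) = ½(1331.00 + 4096.00) = 2713.50.
So far: 15437.2.
Correction k=1: B_{2}/2! · (f^{(1)}(16) − f^{(1)}(11)) = 1/12 · (768.000 − 363.000) = 33.7500.

S_1 ≈ 15471.0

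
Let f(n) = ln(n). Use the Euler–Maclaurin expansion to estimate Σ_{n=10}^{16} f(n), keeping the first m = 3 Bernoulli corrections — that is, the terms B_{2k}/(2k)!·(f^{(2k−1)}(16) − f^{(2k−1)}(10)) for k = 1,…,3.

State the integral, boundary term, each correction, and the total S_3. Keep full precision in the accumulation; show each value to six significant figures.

Integral: ∫_10^16 ln(x) dx = 15.3356.
Endpoint term: (f(10) + f(16))/2 = (2.30259 + 2.77259)/2 = 2.53759.
Integral + boundary = 17.8732.
Correction k=1: B_{2}/2! · (f^{(1)}(16) − f^{(1)}(10)) = 1/12 · (0.0625000 − 0.100000) = -0.00312500.
Partial sum through k=1: 17.8700.
Correction k=2: B_{4}/4! · (f^{(3)}(16) − f^{(3)}(10)) = −1/720 · (0.000488281 − 0.00200000) = 2.09961e-06.
Partial sum through k=2: 17.8700.
Correction k=3: B_{6}/6! · (f^{(5)}(16) − f^{(5)}(10)) = 1/30240 · (2.28882e-05 − 0.000240000) = -7.17962e-09.

S_3 ≈ 17.8700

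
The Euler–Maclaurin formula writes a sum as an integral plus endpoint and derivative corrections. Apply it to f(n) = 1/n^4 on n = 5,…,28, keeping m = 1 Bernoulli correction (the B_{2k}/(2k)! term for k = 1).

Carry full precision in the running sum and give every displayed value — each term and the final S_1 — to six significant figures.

The integral term ∫_5^28 1/x^4 dx = 0.00265148.
Endpoint term: (f(5) + f(28))/2 = (0.00160000 + 1.62693e-06)/2 = 0.000800813.
Running total after boundary: 0.00345230.
Correction k=1: B_{2}/2! · (f^{(1)}(28) − f^{(1)}(5)) = 1/12 · (-2.32418e-07 − (-0.00128000)) = 0.000106647.

S_1 ≈ 0.00355894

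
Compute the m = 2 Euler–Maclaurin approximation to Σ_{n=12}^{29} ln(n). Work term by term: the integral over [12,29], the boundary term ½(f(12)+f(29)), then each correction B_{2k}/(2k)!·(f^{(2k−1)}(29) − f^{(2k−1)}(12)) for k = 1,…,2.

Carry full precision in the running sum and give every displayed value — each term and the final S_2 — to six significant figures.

∫_12^29 ln(x) dx evaluates to 50.8327.
Boundary: ½(f(12) + f(29)) = ½(2.48491 + 3.36730) = 2.92610.
Integral + boundary = 53.7588.
k=1: B_{2}/(2)! × [f^{(1)}(29) − f^{(1)}(12)] = 1/12 × (0.0344828 − 0.0833333) = -0.00407088.
After k=1: 53.7547.
k=2: B_{4}/(4)! × [f^{(3)}(29) − f^{(3)}(12)] = −1/720 × (8.20042e-05 − 0.00115741) = 1.49362e-06.

S_2 ≈ 53.7547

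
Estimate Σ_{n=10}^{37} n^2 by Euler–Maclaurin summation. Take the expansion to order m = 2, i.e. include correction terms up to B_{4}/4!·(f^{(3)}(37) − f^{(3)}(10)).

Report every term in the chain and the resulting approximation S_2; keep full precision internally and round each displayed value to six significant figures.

The integral term ∫_10^37 x^2 dx = 16551.0.
½[f(10) + f(37)] = ½[100.000 + 1369.00] = 734.500.
So far: 17285.5.
Correction k=1: B_{2}/2! · (f^{(1)}(37) − f^{(1)}(10)) = 1/12 · (74.0000 − 20.0000) = 4.50000.
After k=1: 17290.0.
Correction k=2: B_{4}/4! · (f^{(3)}(37) − f^{(3)}(10)) = −1/720 · (0.00000 − 0.00000) = 0.00000.

S_2 ≈ 17290.0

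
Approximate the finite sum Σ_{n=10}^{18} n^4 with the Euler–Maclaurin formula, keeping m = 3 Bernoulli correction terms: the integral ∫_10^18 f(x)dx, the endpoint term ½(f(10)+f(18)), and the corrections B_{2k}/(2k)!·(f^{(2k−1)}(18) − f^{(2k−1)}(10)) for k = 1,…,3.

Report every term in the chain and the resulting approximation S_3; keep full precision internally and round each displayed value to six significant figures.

Integral: ∫_10^18 x^4 dx = 357914.
Boundary: ½(f(10) + f(18)) = ½(10000.0 + 104976) = 57488.0.
So far: 415402.
k=1: B_{2}/(2)! × [f^{(1)}(18) − f^{(1)}(10)] = 1/12 × (23328.0 − 4000.00) = 1610.67.
Partial sum through k=1: 417012.
k=2: B_{4}/(4)! × [f^{(3)}(18) − f^{(3)}(10)] = −1/720 × (432.000 − 240.000) = -0.266667.
Partial sum through k=2: 417012.
k=3: B_{6}/(6)! × [f^{(5)}(18) − f^{(5)}(10)] = 1/30240 × (0.00000 − 0.00000) = 0.00000.

S_3 ≈ 417012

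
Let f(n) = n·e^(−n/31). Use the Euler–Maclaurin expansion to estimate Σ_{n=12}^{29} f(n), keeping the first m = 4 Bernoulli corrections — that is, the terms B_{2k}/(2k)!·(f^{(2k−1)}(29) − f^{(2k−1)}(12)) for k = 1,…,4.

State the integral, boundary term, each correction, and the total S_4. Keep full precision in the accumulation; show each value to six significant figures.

The integral term ∫_12^29 x·e^(−x/31) dx = 175.284.
Endpoint term: (f(12) + f(29))/2 = (8.14830 + 11.3795)/2 = 9.76389.
Integral + boundary = 185.048.
Order-1 term: 1/12 · (0.0253159 − 0.416177) = -0.0325717.
After k=1: 185.016.
Order-2 term: −1/720 · (0.000842984 − 0.00184623) = 1.39340e-06.
After k=2: 185.016.
Order-3 term: 1/30240 · (1.72698e-06 − 3.39167e-06) = -5.50494e-11.
After k=3: 185.016.
Order-4 term: −1/1209600 · (2.68133e-09 − 5.05950e-09) = 1.96608e-15.

S_4 ≈ 185.016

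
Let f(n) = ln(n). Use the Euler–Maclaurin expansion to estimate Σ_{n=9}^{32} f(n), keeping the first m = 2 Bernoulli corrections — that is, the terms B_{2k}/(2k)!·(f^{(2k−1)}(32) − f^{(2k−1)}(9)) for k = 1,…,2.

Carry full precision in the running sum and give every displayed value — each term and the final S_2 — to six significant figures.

∫_9^32 ln(x) dx evaluates to 68.1285.
½[f(9) + f(32)] = ½[2.19722 + 3.46574] = 2.83148.
Running total after boundary: 70.9600.
Correction k=1: B_{2}/2! · (f^{(1)}(32) − f^{(1)}(9)) = 1/12 · (0.0312500 − 0.111111) = -0.00665509.
Partial sum through k=1: 70.9534.
Correction k=2: B_{4}/4! · (f^{(3)}(32) − f^{(3)}(9)) = −1/720 · (6.10352e-05 − 0.00274348) = 3.72562e-06.

S_2 ≈ 70.9534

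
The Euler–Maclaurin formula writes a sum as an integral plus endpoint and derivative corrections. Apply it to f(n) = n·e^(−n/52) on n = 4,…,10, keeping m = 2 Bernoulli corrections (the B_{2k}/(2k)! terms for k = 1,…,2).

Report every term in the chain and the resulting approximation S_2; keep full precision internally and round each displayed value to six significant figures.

Integral: ∫_4^10 x·e^(−x/52) dx = 36.4279.
Boundary: ½(f(4) + f(10)) = ½(3.70384 + 8.25053) = 5.97719.
Running total after boundary: 42.4051.
Correction k=1: B_{2}/2! · (f^{(1)}(10) − f^{(1)}(4)) = 1/12 · (0.666389 − 0.854733) = -0.0156954.
After k=1: 42.3894.
Correction k=2: B_{4}/4! · (f^{(3)}(10) − f^{(3)}(4)) = −1/720 · (0.000856692 − 0.00100098) = 2.00403e-07.

S_2 ≈ 42.3894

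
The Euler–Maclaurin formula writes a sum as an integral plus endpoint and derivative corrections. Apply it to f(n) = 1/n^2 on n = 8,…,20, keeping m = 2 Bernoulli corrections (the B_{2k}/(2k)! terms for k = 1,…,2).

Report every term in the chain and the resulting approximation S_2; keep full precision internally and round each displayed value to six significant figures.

S_2 ≈ 0.0843662

∫_8^20 1/x^2 dx evaluates to 0.0750000.
½[f(8) + f(20)] = ½[0.0156250 + 0.00250000] = 0.00906250.
Running total after boundary: 0.0840625.
Order-1 term: 1/12 · (-0.000250000 − (-0.00390625)) = 0.000304687.
After k=1: 0.0843672.
Order-2 term: −1/720 · (-7.50000e-06 − (-0.000732422)) = -1.00684e-06.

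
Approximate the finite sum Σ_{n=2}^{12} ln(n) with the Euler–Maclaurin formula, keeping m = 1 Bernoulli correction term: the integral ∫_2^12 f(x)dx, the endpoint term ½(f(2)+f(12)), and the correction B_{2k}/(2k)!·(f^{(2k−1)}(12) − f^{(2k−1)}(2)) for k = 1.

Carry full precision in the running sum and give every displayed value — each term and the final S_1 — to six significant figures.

S_1 ≈ 19.9869

∫_2^12 ln(x) dx evaluates to 18.4326.
½[f(2) + f(12)] = ½[0.693147 + 2.48491] = 1.58903.
Running total after boundary: 20.0216.
Correction k=1: B_{2}/2! · (f^{(1)}(12) − f^{(1)}(2)) = 1/12 · (0.0833333 − 0.500000) = -0.0347222.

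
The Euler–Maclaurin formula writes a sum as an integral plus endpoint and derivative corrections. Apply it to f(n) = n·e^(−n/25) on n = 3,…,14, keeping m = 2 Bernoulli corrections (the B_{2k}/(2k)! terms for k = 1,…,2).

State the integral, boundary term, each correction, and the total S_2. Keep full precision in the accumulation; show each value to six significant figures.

S_2 ≈ 69.2002

Integral: ∫_3^14 x·e^(−x/25) dx = 63.9155.
Endpoint term: (f(3) + f(14))/2 = (2.66076 + 7.99693)/2 = 5.32884.
So far: 69.2443.
k=1: B_{2}/(2)! × [f^{(1)}(14) − f^{(1)}(3)] = 1/12 × (0.251332 − 0.780490) = -0.0440965.
Partial sum through k=1: 69.2002.
k=2: B_{4}/(4)! × [f^{(3)}(14) − f^{(3)}(3)] = −1/720 × (0.00223000 − 0.00408693) = 2.57907e-06.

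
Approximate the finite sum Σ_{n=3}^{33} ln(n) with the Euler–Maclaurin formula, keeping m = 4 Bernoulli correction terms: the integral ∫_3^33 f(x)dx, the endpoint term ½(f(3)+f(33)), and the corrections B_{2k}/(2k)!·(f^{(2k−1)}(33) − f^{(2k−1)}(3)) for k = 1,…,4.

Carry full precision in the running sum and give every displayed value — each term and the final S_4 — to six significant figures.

S_4 ≈ 84.3613

Integral: ∫_3^33 ln(x) dx = 82.0889.
½[f(3) + f(33)] = ½[1.09861 + 3.49651] = 2.29756.
Running total after boundary: 84.3865.
Order-1 term: 1/12 · (0.0303030 − 0.333333) = -0.0252525.
After k=1: 84.3612.
Order-2 term: −1/720 · (5.56529e-05 − 0.0740741) = 0.000102803.
After k=2: 84.3613.
Order-3 term: 1/30240 · (6.13256e-07 − 0.0987654) = -3.26603e-06.
After k=3: 84.3613.
Order-4 term: −1/1209600 · (1.68941e-08 − 0.329218) = 2.72171e-07.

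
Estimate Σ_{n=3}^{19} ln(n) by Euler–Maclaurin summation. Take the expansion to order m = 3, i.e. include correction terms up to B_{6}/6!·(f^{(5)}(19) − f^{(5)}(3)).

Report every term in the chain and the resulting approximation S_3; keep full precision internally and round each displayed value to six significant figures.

The integral term ∫_3^19 ln(x) dx = 36.6485.
Boundary: ½(f(3) + f(19)) = ½(1.09861 + 2.94444) = 2.02153.
Running total after boundary: 38.6700.
Correction k=1: B_{2}/2! · (f^{(1)}(19) − f^{(1)}(3)) = 1/12 · (0.0526316 − 0.333333) = -0.0233918.
Running total after k=1: 38.6466.
Correction k=2: B_{4}/4! · (f^{(3)}(19) − f^{(3)}(3)) = −1/720 · (0.000291588 − 0.0740741) = 0.000102476.
Running total after k=2: 38.6467.
Correction k=3: B_{6}/6! · (f^{(5)}(19) − f^{(5)}(3)) = 1/30240 · (9.69267e-06 − 0.0987654) = -3.26573e-06.

S_3 ≈ 38.6467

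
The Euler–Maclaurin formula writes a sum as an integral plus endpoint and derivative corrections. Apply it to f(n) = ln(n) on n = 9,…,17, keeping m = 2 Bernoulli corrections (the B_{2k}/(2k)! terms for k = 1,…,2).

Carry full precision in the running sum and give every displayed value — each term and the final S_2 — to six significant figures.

S_2 ≈ 22.9005

The integral term ∫_9^17 ln(x) dx = 20.3896.
½[f(9) + f(17)] = ½[2.19722 + 2.83321] = 2.51522.
So far: 22.9048.
Order-1 term: 1/12 · (0.0588235 − 0.111111) = -0.00435730.
Running total after k=1: 22.9005.
Order-2 term: −1/720 · (0.000407083 − 0.00274348) = 3.24500e-06.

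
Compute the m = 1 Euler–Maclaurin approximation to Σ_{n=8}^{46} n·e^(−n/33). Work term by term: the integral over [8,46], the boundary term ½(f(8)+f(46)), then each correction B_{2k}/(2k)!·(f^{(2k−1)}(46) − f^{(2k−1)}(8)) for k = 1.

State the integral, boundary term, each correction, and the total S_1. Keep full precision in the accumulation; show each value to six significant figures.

S_1 ≈ 423.732

Integral: ∫_8^46 x·e^(−x/33) dx = 414.944.
½[f(8) + f(46)] = ½[6.27779 + 11.4124] = 8.84510.
Running total after boundary: 423.789.
Correction k=1: B_{2}/2! · (f^{(1)}(46) − f^{(1)}(8)) = 1/12 · (-0.0977348 − 0.594487) = -0.0576852.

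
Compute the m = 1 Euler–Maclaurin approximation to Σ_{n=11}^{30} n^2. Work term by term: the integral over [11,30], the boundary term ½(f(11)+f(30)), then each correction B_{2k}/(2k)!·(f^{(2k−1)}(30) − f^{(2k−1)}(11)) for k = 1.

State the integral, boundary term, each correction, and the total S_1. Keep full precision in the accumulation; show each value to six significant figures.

The integral term ∫_11^30 x^2 dx = 8556.33.
Endpoint term: (f(11) + f(30))/2 = (121.000 + 900.000)/2 = 510.500.
So far: 9066.83.
Correction k=1: B_{2}/2! · (f^{(1)}(30) − f^{(1)}(11)) = 1/12 · (60.0000 − 22.0000) = 3.16667.

S_1 ≈ 9070.00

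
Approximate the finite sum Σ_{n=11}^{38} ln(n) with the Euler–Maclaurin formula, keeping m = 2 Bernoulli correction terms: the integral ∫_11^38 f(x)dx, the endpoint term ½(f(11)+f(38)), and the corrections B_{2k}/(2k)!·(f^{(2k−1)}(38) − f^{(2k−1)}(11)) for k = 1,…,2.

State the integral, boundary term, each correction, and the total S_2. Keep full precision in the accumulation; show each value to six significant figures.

S_2 ≈ 87.8638

∫_11^38 ln(x) dx evaluates to 84.8514.
Endpoint term: (f(11) + f(38))/2 = (2.39790 + 3.63759)/2 = 3.01774.
So far: 87.8692.
Correction k=1: B_{2}/2! · (f^{(1)}(38) − f^{(1)}(11)) = 1/12 · (0.0263158 − 0.0909091) = -0.00538278.
Partial sum through k=1: 87.8638.
Correction k=2: B_{4}/4! · (f^{(3)}(38) − f^{(3)}(11)) = −1/720 · (3.64485e-05 − 0.00150263) = 2.03636e-06.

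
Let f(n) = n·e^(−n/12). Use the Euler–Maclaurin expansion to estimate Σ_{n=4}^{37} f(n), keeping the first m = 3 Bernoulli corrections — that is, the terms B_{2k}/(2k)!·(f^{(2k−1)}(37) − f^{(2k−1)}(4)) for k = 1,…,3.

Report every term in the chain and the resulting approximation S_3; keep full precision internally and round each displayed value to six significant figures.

The integral term ∫_4^37 x·e^(−x/12) dx = 110.640.
½[f(4) + f(37)] = ½[2.86613 + 1.69483] = 2.28048.
So far: 112.920.
k=1: B_{2}/(2)! × [f^{(1)}(37) − f^{(1)}(4)] = 1/12 × (-0.0954298 − 0.477688) = -0.0477598.
Partial sum through k=1: 112.873.
k=2: B_{4}/(4)! × [f^{(3)}(37) − f^{(3)}(4)] = −1/720 × (-2.65083e-05 − 0.0132691) = 1.84661e-05.
Partial sum through k=2: 112.873.
k=3: B_{6}/(6)! × [f^{(5)}(37) − f^{(5)}(4)] = 1/30240 × (4.23396e-06 − 0.000161256) = -5.19254e-09.

S_3 ≈ 112.873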